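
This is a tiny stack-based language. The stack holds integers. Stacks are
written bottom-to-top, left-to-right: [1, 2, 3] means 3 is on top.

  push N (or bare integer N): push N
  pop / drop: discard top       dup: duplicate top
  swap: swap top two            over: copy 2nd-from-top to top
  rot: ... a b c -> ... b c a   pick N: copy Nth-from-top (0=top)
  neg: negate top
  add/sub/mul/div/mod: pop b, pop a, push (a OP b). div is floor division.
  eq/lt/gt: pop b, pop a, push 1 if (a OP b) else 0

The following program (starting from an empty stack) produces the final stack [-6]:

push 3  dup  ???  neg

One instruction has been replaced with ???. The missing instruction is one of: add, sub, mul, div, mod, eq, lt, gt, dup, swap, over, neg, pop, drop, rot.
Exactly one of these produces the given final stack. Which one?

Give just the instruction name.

Answer: add

Derivation:
Stack before ???: [3, 3]
Stack after ???:  [6]
The instruction that transforms [3, 3] -> [6] is: add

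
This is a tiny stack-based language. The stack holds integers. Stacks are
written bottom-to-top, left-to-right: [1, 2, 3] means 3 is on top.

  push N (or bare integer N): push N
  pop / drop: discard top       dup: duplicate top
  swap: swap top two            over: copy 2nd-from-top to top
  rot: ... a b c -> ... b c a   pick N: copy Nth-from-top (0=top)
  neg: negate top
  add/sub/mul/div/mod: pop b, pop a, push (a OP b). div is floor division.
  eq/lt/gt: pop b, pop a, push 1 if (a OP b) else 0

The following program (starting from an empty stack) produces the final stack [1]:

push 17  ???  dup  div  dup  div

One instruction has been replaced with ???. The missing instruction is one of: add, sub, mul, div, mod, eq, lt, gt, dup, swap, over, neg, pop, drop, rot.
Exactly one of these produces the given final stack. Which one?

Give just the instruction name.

Answer: neg

Derivation:
Stack before ???: [17]
Stack after ???:  [-17]
The instruction that transforms [17] -> [-17] is: neg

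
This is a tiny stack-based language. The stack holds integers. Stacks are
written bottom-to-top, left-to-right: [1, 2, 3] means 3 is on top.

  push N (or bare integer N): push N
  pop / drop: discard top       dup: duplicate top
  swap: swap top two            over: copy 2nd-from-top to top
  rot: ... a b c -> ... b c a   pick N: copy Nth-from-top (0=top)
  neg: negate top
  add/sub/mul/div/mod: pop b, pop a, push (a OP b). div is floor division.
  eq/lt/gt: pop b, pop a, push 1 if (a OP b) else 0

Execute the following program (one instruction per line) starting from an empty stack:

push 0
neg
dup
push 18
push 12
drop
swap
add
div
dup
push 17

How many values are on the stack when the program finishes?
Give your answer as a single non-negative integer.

After 'push 0': stack = [0] (depth 1)
After 'neg': stack = [0] (depth 1)
After 'dup': stack = [0, 0] (depth 2)
After 'push 18': stack = [0, 0, 18] (depth 3)
After 'push 12': stack = [0, 0, 18, 12] (depth 4)
After 'drop': stack = [0, 0, 18] (depth 3)
After 'swap': stack = [0, 18, 0] (depth 3)
After 'add': stack = [0, 18] (depth 2)
After 'div': stack = [0] (depth 1)
After 'dup': stack = [0, 0] (depth 2)
After 'push 17': stack = [0, 0, 17] (depth 3)

Answer: 3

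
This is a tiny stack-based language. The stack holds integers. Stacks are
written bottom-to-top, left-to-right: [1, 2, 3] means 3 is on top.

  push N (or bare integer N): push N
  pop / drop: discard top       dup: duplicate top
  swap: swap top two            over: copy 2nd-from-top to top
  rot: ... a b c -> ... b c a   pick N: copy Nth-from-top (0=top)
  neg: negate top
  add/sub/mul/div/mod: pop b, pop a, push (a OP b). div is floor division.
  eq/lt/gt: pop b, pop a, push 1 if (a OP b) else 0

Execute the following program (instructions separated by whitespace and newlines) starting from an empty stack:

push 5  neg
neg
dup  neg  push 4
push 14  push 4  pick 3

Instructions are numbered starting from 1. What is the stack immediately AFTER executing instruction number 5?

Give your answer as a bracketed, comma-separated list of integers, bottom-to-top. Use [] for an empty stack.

Answer: [5, -5]

Derivation:
Step 1 ('push 5'): [5]
Step 2 ('neg'): [-5]
Step 3 ('neg'): [5]
Step 4 ('dup'): [5, 5]
Step 5 ('neg'): [5, -5]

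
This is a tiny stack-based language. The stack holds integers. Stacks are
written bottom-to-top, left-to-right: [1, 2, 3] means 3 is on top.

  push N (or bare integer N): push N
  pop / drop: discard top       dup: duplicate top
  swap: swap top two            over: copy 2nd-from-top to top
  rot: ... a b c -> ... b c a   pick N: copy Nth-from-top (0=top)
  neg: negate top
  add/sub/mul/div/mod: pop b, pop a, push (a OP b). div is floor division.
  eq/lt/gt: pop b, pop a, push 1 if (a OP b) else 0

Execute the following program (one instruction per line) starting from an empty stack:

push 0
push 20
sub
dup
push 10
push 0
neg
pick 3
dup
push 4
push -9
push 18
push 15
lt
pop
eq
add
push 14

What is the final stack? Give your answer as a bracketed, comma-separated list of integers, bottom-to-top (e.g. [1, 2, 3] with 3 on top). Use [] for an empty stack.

Answer: [-20, -20, 10, 0, -20, -20, 14]

Derivation:
After 'push 0': [0]
After 'push 20': [0, 20]
After 'sub': [-20]
After 'dup': [-20, -20]
After 'push 10': [-20, -20, 10]
After 'push 0': [-20, -20, 10, 0]
After 'neg': [-20, -20, 10, 0]
After 'pick 3': [-20, -20, 10, 0, -20]
After 'dup': [-20, -20, 10, 0, -20, -20]
After 'push 4': [-20, -20, 10, 0, -20, -20, 4]
After 'push -9': [-20, -20, 10, 0, -20, -20, 4, -9]
After 'push 18': [-20, -20, 10, 0, -20, -20, 4, -9, 18]
After 'push 15': [-20, -20, 10, 0, -20, -20, 4, -9, 18, 15]
After 'lt': [-20, -20, 10, 0, -20, -20, 4, -9, 0]
After 'pop': [-20, -20, 10, 0, -20, -20, 4, -9]
After 'eq': [-20, -20, 10, 0, -20, -20, 0]
After 'add': [-20, -20, 10, 0, -20, -20]
After 'push 14': [-20, -20, 10, 0, -20, -20, 14]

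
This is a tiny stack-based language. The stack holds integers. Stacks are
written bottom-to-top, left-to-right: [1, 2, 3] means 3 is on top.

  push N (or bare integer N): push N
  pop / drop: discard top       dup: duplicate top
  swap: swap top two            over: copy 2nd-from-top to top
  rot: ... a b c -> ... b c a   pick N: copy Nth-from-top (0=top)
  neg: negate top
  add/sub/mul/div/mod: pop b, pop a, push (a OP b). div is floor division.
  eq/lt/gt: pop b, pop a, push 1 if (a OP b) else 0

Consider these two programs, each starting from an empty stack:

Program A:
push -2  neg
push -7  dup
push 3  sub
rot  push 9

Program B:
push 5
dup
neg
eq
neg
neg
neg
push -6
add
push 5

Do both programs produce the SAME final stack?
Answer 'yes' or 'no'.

Program A trace:
  After 'push -2': [-2]
  After 'neg': [2]
  After 'push -7': [2, -7]
  After 'dup': [2, -7, -7]
  After 'push 3': [2, -7, -7, 3]
  After 'sub': [2, -7, -10]
  After 'rot': [-7, -10, 2]
  After 'push 9': [-7, -10, 2, 9]
Program A final stack: [-7, -10, 2, 9]

Program B trace:
  After 'push 5': [5]
  After 'dup': [5, 5]
  After 'neg': [5, -5]
  After 'eq': [0]
  After 'neg': [0]
  After 'neg': [0]
  After 'neg': [0]
  After 'push -6': [0, -6]
  After 'add': [-6]
  After 'push 5': [-6, 5]
Program B final stack: [-6, 5]
Same: no

Answer: no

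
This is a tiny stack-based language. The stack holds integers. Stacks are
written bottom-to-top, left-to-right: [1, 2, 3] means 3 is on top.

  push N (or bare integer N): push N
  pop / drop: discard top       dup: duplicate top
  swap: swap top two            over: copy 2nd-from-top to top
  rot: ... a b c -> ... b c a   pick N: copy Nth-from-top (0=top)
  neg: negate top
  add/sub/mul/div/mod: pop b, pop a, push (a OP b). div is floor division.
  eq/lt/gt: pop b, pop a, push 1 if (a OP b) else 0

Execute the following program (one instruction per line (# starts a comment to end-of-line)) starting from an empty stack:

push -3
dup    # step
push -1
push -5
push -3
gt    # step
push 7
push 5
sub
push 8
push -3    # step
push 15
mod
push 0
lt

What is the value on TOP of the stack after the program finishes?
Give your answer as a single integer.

Answer: 0

Derivation:
After 'push -3': [-3]
After 'dup': [-3, -3]
After 'push -1': [-3, -3, -1]
After 'push -5': [-3, -3, -1, -5]
After 'push -3': [-3, -3, -1, -5, -3]
After 'gt': [-3, -3, -1, 0]
After 'push 7': [-3, -3, -1, 0, 7]
After 'push 5': [-3, -3, -1, 0, 7, 5]
After 'sub': [-3, -3, -1, 0, 2]
After 'push 8': [-3, -3, -1, 0, 2, 8]
After 'push -3': [-3, -3, -1, 0, 2, 8, -3]
After 'push 15': [-3, -3, -1, 0, 2, 8, -3, 15]
After 'mod': [-3, -3, -1, 0, 2, 8, 12]
After 'push 0': [-3, -3, -1, 0, 2, 8, 12, 0]
After 'lt': [-3, -3, -1, 0, 2, 8, 0]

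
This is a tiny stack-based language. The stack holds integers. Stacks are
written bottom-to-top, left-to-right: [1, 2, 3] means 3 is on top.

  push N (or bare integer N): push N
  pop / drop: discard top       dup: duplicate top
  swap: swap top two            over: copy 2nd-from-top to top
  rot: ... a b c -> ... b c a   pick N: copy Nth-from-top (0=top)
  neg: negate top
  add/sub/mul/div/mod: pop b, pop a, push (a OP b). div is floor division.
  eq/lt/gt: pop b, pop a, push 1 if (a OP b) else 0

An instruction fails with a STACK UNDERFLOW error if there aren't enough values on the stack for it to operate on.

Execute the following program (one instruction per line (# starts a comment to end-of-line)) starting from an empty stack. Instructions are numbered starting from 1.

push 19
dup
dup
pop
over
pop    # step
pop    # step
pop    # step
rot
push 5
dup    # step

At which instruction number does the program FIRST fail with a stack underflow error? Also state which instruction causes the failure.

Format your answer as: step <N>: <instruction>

Step 1 ('push 19'): stack = [19], depth = 1
Step 2 ('dup'): stack = [19, 19], depth = 2
Step 3 ('dup'): stack = [19, 19, 19], depth = 3
Step 4 ('pop'): stack = [19, 19], depth = 2
Step 5 ('over'): stack = [19, 19, 19], depth = 3
Step 6 ('pop'): stack = [19, 19], depth = 2
Step 7 ('pop'): stack = [19], depth = 1
Step 8 ('pop'): stack = [], depth = 0
Step 9 ('rot'): needs 3 value(s) but depth is 0 — STACK UNDERFLOW

Answer: step 9: rot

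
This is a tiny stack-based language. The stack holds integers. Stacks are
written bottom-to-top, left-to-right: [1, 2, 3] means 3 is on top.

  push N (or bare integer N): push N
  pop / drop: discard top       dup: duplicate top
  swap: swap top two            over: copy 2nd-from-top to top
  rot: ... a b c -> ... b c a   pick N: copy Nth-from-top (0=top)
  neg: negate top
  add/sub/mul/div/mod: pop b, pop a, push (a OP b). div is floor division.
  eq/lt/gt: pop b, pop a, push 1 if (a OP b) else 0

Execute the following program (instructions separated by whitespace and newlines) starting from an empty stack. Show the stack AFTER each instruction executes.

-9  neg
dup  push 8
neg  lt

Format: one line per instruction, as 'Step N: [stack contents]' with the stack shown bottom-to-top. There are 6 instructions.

Step 1: [-9]
Step 2: [9]
Step 3: [9, 9]
Step 4: [9, 9, 8]
Step 5: [9, 9, -8]
Step 6: [9, 0]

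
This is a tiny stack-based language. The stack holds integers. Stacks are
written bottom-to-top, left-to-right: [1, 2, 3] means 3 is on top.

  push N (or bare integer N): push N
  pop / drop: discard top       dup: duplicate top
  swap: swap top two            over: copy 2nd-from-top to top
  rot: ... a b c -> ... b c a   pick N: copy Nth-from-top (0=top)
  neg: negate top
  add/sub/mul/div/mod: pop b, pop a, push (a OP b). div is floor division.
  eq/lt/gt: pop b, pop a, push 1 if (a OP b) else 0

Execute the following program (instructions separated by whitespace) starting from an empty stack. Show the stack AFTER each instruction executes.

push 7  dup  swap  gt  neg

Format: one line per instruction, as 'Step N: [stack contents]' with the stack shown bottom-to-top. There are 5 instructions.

Step 1: [7]
Step 2: [7, 7]
Step 3: [7, 7]
Step 4: [0]
Step 5: [0]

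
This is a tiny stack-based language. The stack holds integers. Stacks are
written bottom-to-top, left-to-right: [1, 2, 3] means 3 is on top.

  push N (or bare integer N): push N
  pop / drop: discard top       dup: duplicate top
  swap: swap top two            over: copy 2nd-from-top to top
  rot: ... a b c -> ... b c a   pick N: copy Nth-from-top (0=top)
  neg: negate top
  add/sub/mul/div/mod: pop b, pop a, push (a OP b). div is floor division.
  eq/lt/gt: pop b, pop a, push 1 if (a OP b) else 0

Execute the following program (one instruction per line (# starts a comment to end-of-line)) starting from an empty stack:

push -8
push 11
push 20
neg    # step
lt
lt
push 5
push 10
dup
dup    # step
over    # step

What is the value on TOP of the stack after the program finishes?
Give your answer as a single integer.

Answer: 10

Derivation:
After 'push -8': [-8]
After 'push 11': [-8, 11]
After 'push 20': [-8, 11, 20]
After 'neg': [-8, 11, -20]
After 'lt': [-8, 0]
After 'lt': [1]
After 'push 5': [1, 5]
After 'push 10': [1, 5, 10]
After 'dup': [1, 5, 10, 10]
After 'dup': [1, 5, 10, 10, 10]
After 'over': [1, 5, 10, 10, 10, 10]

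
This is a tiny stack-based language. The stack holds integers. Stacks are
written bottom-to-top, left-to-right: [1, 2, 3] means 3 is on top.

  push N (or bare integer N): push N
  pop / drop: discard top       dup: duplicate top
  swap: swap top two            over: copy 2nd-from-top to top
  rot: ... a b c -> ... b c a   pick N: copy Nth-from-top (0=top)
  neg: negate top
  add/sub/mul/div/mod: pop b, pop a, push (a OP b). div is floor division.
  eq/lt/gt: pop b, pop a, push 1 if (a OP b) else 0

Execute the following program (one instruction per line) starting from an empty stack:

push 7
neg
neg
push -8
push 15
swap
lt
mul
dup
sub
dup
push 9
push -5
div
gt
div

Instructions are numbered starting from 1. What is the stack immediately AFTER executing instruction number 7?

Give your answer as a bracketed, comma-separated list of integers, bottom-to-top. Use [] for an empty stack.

Step 1 ('push 7'): [7]
Step 2 ('neg'): [-7]
Step 3 ('neg'): [7]
Step 4 ('push -8'): [7, -8]
Step 5 ('push 15'): [7, -8, 15]
Step 6 ('swap'): [7, 15, -8]
Step 7 ('lt'): [7, 0]

Answer: [7, 0]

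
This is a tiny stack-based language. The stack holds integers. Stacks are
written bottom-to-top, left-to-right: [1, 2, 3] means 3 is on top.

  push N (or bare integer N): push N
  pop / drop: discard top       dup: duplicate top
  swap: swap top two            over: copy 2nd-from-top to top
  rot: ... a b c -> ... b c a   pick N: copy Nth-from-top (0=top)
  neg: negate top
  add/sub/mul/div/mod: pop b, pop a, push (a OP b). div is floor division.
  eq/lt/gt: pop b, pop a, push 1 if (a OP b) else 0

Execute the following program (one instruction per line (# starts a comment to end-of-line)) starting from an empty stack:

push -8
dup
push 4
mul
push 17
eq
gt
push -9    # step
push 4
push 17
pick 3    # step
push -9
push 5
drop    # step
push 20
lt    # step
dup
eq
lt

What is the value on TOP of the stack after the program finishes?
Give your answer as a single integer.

Answer: 1

Derivation:
After 'push -8': [-8]
After 'dup': [-8, -8]
After 'push 4': [-8, -8, 4]
After 'mul': [-8, -32]
After 'push 17': [-8, -32, 17]
After 'eq': [-8, 0]
After 'gt': [0]
After 'push -9': [0, -9]
After 'push 4': [0, -9, 4]
After 'push 17': [0, -9, 4, 17]
After 'pick 3': [0, -9, 4, 17, 0]
After 'push -9': [0, -9, 4, 17, 0, -9]
After 'push 5': [0, -9, 4, 17, 0, -9, 5]
After 'drop': [0, -9, 4, 17, 0, -9]
After 'push 20': [0, -9, 4, 17, 0, -9, 20]
After 'lt': [0, -9, 4, 17, 0, 1]
After 'dup': [0, -9, 4, 17, 0, 1, 1]
After 'eq': [0, -9, 4, 17, 0, 1]
After 'lt': [0, -9, 4, 17, 1]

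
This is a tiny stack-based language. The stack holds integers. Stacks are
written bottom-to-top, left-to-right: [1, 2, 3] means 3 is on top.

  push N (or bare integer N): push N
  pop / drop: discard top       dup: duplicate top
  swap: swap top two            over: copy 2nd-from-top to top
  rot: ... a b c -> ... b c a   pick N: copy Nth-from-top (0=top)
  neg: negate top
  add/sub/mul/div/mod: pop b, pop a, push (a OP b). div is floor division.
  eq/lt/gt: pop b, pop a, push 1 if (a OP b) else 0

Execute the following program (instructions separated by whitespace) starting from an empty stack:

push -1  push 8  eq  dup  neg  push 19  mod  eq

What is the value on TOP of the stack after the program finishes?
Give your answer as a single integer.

After 'push -1': [-1]
After 'push 8': [-1, 8]
After 'eq': [0]
After 'dup': [0, 0]
After 'neg': [0, 0]
After 'push 19': [0, 0, 19]
After 'mod': [0, 0]
After 'eq': [1]

Answer: 1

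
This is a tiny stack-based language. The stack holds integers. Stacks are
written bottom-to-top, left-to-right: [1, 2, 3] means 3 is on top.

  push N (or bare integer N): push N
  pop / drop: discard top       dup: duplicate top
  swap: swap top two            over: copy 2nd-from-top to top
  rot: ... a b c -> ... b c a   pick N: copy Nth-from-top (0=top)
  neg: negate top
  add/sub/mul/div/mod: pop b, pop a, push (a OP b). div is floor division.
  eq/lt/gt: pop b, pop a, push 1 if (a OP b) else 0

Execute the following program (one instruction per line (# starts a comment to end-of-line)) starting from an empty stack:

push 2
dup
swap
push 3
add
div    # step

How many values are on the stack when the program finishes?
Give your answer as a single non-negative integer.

After 'push 2': stack = [2] (depth 1)
After 'dup': stack = [2, 2] (depth 2)
After 'swap': stack = [2, 2] (depth 2)
After 'push 3': stack = [2, 2, 3] (depth 3)
After 'add': stack = [2, 5] (depth 2)
After 'div': stack = [0] (depth 1)

Answer: 1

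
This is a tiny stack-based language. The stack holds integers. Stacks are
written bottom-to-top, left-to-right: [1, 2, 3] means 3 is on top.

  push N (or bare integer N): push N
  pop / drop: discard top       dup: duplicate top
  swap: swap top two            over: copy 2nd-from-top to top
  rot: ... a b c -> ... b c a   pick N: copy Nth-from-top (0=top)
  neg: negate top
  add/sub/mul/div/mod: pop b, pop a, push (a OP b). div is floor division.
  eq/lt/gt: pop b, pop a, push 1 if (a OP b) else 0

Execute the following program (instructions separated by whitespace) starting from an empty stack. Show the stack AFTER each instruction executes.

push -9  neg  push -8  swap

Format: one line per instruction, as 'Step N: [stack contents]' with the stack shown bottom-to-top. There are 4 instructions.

Step 1: [-9]
Step 2: [9]
Step 3: [9, -8]
Step 4: [-8, 9]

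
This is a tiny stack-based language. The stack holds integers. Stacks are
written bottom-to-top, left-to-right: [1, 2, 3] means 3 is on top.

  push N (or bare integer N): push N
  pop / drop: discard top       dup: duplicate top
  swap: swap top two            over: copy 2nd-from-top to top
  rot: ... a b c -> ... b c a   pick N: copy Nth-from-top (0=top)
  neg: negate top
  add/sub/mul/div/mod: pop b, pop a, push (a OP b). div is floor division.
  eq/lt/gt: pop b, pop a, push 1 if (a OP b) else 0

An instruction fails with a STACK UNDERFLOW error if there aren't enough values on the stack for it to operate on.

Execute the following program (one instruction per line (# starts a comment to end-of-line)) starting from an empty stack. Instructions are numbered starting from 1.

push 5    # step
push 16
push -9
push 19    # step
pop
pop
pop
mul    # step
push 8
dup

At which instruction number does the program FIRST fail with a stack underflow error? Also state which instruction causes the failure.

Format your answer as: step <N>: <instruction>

Step 1 ('push 5'): stack = [5], depth = 1
Step 2 ('push 16'): stack = [5, 16], depth = 2
Step 3 ('push -9'): stack = [5, 16, -9], depth = 3
Step 4 ('push 19'): stack = [5, 16, -9, 19], depth = 4
Step 5 ('pop'): stack = [5, 16, -9], depth = 3
Step 6 ('pop'): stack = [5, 16], depth = 2
Step 7 ('pop'): stack = [5], depth = 1
Step 8 ('mul'): needs 2 value(s) but depth is 1 — STACK UNDERFLOW

Answer: step 8: mul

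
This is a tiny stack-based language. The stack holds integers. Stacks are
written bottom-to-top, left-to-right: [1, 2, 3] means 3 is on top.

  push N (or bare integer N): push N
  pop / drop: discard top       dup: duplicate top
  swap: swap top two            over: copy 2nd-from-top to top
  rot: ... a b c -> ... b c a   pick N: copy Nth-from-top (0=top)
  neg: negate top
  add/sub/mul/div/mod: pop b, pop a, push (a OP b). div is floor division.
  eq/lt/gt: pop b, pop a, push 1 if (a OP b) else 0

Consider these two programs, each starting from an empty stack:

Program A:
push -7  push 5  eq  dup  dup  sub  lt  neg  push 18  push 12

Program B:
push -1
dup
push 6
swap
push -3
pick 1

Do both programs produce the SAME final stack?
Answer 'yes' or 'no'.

Program A trace:
  After 'push -7': [-7]
  After 'push 5': [-7, 5]
  After 'eq': [0]
  After 'dup': [0, 0]
  After 'dup': [0, 0, 0]
  After 'sub': [0, 0]
  After 'lt': [0]
  After 'neg': [0]
  After 'push 18': [0, 18]
  After 'push 12': [0, 18, 12]
Program A final stack: [0, 18, 12]

Program B trace:
  After 'push -1': [-1]
  After 'dup': [-1, -1]
  After 'push 6': [-1, -1, 6]
  After 'swap': [-1, 6, -1]
  After 'push -3': [-1, 6, -1, -3]
  After 'pick 1': [-1, 6, -1, -3, -1]
Program B final stack: [-1, 6, -1, -3, -1]
Same: no

Answer: no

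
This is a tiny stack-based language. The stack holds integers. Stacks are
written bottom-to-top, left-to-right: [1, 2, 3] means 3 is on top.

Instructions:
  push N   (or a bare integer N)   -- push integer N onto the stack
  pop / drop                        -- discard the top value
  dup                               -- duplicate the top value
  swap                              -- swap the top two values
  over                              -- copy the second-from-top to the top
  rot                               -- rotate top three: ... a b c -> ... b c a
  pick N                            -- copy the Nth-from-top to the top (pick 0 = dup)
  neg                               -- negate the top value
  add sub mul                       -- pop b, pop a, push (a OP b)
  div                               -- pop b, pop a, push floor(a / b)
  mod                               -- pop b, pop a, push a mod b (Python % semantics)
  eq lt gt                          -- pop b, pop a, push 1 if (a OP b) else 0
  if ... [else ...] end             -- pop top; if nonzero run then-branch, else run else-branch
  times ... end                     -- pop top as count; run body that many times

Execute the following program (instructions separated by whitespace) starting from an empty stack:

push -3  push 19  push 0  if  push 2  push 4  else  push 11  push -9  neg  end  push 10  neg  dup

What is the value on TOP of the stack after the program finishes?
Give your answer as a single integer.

Answer: -10

Derivation:
After 'push -3': [-3]
After 'push 19': [-3, 19]
After 'push 0': [-3, 19, 0]
After 'if': [-3, 19]
After 'push 11': [-3, 19, 11]
After 'push -9': [-3, 19, 11, -9]
After 'neg': [-3, 19, 11, 9]
After 'push 10': [-3, 19, 11, 9, 10]
After 'neg': [-3, 19, 11, 9, -10]
After 'dup': [-3, 19, 11, 9, -10, -10]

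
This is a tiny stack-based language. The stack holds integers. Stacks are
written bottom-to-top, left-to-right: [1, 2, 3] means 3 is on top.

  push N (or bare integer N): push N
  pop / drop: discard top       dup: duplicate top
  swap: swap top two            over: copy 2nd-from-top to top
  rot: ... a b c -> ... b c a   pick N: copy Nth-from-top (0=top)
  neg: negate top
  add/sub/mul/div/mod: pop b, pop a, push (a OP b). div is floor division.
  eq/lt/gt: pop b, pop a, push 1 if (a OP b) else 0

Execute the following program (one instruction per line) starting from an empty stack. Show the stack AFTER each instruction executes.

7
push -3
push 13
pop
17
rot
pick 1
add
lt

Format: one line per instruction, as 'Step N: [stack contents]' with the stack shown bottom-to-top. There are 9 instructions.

Step 1: [7]
Step 2: [7, -3]
Step 3: [7, -3, 13]
Step 4: [7, -3]
Step 5: [7, -3, 17]
Step 6: [-3, 17, 7]
Step 7: [-3, 17, 7, 17]
Step 8: [-3, 17, 24]
Step 9: [-3, 1]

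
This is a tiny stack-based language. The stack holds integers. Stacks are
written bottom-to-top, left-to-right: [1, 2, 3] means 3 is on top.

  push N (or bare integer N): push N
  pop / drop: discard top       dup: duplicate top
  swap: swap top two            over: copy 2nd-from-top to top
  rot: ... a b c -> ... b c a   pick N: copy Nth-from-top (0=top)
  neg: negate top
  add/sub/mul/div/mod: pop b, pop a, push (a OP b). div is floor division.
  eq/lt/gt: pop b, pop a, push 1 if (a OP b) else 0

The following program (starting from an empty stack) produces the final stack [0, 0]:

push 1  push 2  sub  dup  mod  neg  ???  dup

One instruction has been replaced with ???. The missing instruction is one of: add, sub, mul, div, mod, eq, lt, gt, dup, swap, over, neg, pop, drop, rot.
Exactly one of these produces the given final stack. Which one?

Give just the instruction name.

Stack before ???: [0]
Stack after ???:  [0]
The instruction that transforms [0] -> [0] is: neg

Answer: neg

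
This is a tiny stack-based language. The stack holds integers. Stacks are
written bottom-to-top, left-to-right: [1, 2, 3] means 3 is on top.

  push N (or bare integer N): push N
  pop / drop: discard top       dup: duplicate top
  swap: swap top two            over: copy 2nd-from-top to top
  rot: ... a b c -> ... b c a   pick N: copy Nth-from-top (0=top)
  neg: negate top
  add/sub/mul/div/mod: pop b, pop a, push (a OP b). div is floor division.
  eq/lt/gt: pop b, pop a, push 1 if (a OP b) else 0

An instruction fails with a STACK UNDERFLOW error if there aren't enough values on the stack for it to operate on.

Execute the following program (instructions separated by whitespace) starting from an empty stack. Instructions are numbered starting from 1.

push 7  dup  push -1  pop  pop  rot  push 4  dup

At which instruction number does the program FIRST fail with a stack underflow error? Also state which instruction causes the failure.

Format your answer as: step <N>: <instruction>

Answer: step 6: rot

Derivation:
Step 1 ('push 7'): stack = [7], depth = 1
Step 2 ('dup'): stack = [7, 7], depth = 2
Step 3 ('push -1'): stack = [7, 7, -1], depth = 3
Step 4 ('pop'): stack = [7, 7], depth = 2
Step 5 ('pop'): stack = [7], depth = 1
Step 6 ('rot'): needs 3 value(s) but depth is 1 — STACK UNDERFLOW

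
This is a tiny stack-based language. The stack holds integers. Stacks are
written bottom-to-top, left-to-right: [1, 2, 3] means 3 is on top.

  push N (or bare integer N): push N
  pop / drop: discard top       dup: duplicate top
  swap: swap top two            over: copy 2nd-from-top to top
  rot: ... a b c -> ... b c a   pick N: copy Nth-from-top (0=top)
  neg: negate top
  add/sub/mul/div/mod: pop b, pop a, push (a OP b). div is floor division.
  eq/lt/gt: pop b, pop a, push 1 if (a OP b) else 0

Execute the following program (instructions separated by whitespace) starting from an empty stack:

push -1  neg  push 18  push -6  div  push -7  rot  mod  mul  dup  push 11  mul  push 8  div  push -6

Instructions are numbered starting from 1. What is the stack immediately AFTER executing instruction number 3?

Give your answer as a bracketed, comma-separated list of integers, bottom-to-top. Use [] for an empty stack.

Step 1 ('push -1'): [-1]
Step 2 ('neg'): [1]
Step 3 ('push 18'): [1, 18]

Answer: [1, 18]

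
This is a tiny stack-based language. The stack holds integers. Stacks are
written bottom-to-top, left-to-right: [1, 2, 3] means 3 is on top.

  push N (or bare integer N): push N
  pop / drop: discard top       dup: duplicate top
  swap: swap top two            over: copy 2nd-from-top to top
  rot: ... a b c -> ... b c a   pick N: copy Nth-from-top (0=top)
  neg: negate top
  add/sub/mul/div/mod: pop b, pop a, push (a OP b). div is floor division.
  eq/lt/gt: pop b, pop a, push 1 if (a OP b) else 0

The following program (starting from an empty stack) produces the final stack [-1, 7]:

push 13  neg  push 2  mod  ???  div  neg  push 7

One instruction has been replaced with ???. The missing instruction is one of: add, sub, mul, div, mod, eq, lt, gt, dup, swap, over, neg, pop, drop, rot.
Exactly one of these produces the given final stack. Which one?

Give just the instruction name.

Stack before ???: [1]
Stack after ???:  [1, 1]
The instruction that transforms [1] -> [1, 1] is: dup

Answer: dup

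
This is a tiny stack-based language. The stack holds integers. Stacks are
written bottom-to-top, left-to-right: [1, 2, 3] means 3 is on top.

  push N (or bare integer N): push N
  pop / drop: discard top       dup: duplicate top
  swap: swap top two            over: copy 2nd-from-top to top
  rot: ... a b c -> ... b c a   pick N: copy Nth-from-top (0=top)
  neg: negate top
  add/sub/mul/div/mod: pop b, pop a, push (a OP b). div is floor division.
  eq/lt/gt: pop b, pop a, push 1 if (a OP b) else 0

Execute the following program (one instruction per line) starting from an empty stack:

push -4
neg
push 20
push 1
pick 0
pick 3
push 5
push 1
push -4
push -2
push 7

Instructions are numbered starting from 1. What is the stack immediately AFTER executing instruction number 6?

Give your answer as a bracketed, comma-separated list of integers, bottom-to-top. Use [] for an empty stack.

Step 1 ('push -4'): [-4]
Step 2 ('neg'): [4]
Step 3 ('push 20'): [4, 20]
Step 4 ('push 1'): [4, 20, 1]
Step 5 ('pick 0'): [4, 20, 1, 1]
Step 6 ('pick 3'): [4, 20, 1, 1, 4]

Answer: [4, 20, 1, 1, 4]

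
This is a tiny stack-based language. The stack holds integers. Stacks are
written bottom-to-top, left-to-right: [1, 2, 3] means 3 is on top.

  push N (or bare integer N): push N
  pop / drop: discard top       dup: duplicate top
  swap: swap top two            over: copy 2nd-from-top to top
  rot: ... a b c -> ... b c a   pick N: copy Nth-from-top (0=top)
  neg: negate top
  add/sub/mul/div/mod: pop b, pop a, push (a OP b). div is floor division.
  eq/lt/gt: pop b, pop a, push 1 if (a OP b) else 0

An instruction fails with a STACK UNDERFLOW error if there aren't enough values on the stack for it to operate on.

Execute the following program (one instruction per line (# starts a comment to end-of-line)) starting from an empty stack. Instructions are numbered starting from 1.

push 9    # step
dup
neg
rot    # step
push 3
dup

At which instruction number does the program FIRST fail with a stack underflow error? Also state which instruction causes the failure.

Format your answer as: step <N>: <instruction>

Step 1 ('push 9'): stack = [9], depth = 1
Step 2 ('dup'): stack = [9, 9], depth = 2
Step 3 ('neg'): stack = [9, -9], depth = 2
Step 4 ('rot'): needs 3 value(s) but depth is 2 — STACK UNDERFLOW

Answer: step 4: rot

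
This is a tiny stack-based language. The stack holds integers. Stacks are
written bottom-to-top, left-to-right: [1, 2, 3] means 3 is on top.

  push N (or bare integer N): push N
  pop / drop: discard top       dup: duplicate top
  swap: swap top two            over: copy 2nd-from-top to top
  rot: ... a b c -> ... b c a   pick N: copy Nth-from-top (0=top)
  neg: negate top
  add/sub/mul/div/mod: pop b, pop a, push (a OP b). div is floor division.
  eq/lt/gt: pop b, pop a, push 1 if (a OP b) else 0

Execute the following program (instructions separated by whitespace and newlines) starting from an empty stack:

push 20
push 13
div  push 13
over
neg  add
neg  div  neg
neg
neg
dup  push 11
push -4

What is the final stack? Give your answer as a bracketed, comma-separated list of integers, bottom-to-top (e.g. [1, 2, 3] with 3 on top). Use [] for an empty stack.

After 'push 20': [20]
After 'push 13': [20, 13]
After 'div': [1]
After 'push 13': [1, 13]
After 'over': [1, 13, 1]
After 'neg': [1, 13, -1]
After 'add': [1, 12]
After 'neg': [1, -12]
After 'div': [-1]
After 'neg': [1]
After 'neg': [-1]
After 'neg': [1]
After 'dup': [1, 1]
After 'push 11': [1, 1, 11]
After 'push -4': [1, 1, 11, -4]

Answer: [1, 1, 11, -4]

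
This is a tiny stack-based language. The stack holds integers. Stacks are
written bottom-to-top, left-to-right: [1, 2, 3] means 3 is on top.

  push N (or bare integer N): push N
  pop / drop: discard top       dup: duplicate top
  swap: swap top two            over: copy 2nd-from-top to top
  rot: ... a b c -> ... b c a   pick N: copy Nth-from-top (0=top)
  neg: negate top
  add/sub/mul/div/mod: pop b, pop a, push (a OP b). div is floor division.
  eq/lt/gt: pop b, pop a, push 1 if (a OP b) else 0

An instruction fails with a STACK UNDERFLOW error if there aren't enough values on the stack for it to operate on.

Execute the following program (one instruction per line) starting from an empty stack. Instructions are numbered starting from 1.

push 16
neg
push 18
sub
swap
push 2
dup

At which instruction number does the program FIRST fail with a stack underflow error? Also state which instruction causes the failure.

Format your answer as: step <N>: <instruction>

Step 1 ('push 16'): stack = [16], depth = 1
Step 2 ('neg'): stack = [-16], depth = 1
Step 3 ('push 18'): stack = [-16, 18], depth = 2
Step 4 ('sub'): stack = [-34], depth = 1
Step 5 ('swap'): needs 2 value(s) but depth is 1 — STACK UNDERFLOW

Answer: step 5: swap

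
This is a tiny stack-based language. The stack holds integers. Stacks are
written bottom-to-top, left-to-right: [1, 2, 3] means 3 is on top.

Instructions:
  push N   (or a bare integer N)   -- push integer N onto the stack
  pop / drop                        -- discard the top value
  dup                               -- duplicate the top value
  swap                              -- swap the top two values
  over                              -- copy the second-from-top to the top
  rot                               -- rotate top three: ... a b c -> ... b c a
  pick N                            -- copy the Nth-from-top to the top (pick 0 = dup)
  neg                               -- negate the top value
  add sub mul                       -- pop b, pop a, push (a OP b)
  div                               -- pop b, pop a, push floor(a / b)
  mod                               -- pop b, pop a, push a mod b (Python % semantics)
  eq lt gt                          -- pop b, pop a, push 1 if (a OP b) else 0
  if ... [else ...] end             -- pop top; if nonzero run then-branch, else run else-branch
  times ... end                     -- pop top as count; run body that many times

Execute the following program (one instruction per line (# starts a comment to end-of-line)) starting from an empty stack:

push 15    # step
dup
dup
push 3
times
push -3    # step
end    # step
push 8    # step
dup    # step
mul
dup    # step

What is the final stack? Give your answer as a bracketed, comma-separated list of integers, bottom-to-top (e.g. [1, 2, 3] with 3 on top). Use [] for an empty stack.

After 'push 15': [15]
After 'dup': [15, 15]
After 'dup': [15, 15, 15]
After 'push 3': [15, 15, 15, 3]
After 'times': [15, 15, 15]
After 'push -3': [15, 15, 15, -3]
After 'push -3': [15, 15, 15, -3, -3]
After 'push -3': [15, 15, 15, -3, -3, -3]
After 'push 8': [15, 15, 15, -3, -3, -3, 8]
After 'dup': [15, 15, 15, -3, -3, -3, 8, 8]
After 'mul': [15, 15, 15, -3, -3, -3, 64]
After 'dup': [15, 15, 15, -3, -3, -3, 64, 64]

Answer: [15, 15, 15, -3, -3, -3, 64, 64]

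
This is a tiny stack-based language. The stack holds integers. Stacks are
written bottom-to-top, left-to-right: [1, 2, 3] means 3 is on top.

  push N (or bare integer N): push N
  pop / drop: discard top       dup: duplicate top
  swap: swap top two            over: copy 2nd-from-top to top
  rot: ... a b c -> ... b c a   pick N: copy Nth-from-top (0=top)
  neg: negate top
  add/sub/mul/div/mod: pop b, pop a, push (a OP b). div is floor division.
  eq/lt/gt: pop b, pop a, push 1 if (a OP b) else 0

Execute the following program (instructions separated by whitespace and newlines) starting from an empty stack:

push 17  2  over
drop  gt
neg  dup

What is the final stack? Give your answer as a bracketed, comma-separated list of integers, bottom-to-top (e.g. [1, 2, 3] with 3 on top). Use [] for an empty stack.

After 'push 17': [17]
After 'push 2': [17, 2]
After 'over': [17, 2, 17]
After 'drop': [17, 2]
After 'gt': [1]
After 'neg': [-1]
After 'dup': [-1, -1]

Answer: [-1, -1]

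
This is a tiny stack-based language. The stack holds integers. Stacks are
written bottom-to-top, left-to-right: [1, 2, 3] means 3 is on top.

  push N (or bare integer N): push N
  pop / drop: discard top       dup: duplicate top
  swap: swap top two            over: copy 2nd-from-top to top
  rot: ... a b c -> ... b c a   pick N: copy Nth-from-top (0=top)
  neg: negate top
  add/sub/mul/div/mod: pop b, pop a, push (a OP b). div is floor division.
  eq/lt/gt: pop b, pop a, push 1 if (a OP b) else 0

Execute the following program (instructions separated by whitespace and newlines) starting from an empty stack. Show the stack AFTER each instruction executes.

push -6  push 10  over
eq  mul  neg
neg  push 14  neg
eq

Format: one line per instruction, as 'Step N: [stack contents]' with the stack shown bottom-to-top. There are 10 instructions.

Step 1: [-6]
Step 2: [-6, 10]
Step 3: [-6, 10, -6]
Step 4: [-6, 0]
Step 5: [0]
Step 6: [0]
Step 7: [0]
Step 8: [0, 14]
Step 9: [0, -14]
Step 10: [0]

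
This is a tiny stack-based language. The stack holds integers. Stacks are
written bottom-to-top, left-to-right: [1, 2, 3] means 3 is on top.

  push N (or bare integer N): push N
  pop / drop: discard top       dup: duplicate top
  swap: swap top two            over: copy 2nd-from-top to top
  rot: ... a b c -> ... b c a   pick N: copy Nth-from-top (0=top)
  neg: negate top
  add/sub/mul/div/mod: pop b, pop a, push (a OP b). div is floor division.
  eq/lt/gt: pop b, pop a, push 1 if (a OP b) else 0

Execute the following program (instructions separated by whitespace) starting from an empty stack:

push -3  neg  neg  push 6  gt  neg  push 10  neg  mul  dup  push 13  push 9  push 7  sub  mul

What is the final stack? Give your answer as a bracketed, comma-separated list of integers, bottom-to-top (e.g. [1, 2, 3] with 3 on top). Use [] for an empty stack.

Answer: [0, 0, 26]

Derivation:
After 'push -3': [-3]
After 'neg': [3]
After 'neg': [-3]
After 'push 6': [-3, 6]
After 'gt': [0]
After 'neg': [0]
After 'push 10': [0, 10]
After 'neg': [0, -10]
After 'mul': [0]
After 'dup': [0, 0]
After 'push 13': [0, 0, 13]
After 'push 9': [0, 0, 13, 9]
After 'push 7': [0, 0, 13, 9, 7]
After 'sub': [0, 0, 13, 2]
After 'mul': [0, 0, 26]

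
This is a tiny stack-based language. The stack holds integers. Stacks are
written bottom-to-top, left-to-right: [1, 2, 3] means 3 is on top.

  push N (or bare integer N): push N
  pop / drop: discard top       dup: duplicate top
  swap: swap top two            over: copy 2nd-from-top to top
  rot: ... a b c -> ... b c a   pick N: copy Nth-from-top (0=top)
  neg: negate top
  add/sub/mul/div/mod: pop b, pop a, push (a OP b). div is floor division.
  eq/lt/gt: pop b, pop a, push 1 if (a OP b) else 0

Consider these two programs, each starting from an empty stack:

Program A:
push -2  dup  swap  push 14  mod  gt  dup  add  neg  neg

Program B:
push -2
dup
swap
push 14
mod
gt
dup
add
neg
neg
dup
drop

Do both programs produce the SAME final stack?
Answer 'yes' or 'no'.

Program A trace:
  After 'push -2': [-2]
  After 'dup': [-2, -2]
  After 'swap': [-2, -2]
  After 'push 14': [-2, -2, 14]
  After 'mod': [-2, 12]
  After 'gt': [0]
  After 'dup': [0, 0]
  After 'add': [0]
  After 'neg': [0]
  After 'neg': [0]
Program A final stack: [0]

Program B trace:
  After 'push -2': [-2]
  After 'dup': [-2, -2]
  After 'swap': [-2, -2]
  After 'push 14': [-2, -2, 14]
  After 'mod': [-2, 12]
  After 'gt': [0]
  After 'dup': [0, 0]
  After 'add': [0]
  After 'neg': [0]
  After 'neg': [0]
  After 'dup': [0, 0]
  After 'drop': [0]
Program B final stack: [0]
Same: yes

Answer: yes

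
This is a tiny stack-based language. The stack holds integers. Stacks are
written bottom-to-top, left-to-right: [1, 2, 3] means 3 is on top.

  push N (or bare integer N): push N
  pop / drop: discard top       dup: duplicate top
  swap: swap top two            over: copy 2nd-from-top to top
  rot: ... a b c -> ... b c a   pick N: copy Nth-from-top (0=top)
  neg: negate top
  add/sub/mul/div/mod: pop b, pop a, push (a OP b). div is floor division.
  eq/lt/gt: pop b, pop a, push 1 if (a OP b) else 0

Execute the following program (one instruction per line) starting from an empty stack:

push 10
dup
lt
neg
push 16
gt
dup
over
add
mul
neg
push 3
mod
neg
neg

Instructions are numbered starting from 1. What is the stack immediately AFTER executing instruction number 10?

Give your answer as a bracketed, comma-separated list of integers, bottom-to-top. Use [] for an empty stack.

Step 1 ('push 10'): [10]
Step 2 ('dup'): [10, 10]
Step 3 ('lt'): [0]
Step 4 ('neg'): [0]
Step 5 ('push 16'): [0, 16]
Step 6 ('gt'): [0]
Step 7 ('dup'): [0, 0]
Step 8 ('over'): [0, 0, 0]
Step 9 ('add'): [0, 0]
Step 10 ('mul'): [0]

Answer: [0]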